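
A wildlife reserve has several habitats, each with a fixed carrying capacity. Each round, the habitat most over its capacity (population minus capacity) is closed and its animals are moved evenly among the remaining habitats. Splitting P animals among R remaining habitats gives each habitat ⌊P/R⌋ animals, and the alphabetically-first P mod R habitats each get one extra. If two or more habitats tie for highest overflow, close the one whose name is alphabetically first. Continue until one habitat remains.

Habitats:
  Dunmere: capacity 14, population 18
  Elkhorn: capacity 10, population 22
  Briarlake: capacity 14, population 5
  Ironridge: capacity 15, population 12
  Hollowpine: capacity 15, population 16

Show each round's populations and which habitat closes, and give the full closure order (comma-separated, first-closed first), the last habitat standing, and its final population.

Closure order: Elkhorn, Dunmere, Hollowpine, Ironridge
Last habitat: Briarlake with 73 animals

Round 1: Briarlake=5 Dunmere=18 Elkhorn=22 Hollowpine=16 Ironridge=12 → close Elkhorn (overflow 12)
  22÷4 = 5 each, +1 to first 2
Round 2: Briarlake=11 Dunmere=24 Hollowpine=21 Ironridge=17 → close Dunmere (overflow 10)
  24÷3 = 8 each, +1 to first 0
Round 3: Briarlake=19 Hollowpine=29 Ironridge=25 → close Hollowpine (overflow 14)
  29÷2 = 14 each, +1 to first 1
Round 4: Briarlake=34 Ironridge=39 → close Ironridge (overflow 24)
  39÷1 = 39 each, +1 to first 0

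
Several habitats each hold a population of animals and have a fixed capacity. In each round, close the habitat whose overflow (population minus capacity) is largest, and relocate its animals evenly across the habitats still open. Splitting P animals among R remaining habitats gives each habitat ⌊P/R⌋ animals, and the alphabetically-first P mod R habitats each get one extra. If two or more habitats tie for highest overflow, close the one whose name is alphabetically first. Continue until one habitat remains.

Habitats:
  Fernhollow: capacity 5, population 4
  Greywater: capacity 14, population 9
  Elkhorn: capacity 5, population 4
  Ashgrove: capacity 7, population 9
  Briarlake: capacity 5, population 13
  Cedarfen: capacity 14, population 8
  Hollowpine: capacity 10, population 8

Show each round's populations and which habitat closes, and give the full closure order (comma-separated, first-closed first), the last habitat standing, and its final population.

Round 1: Ashgrove=9 Briarlake=13 Cedarfen=8 Elkhorn=4 Fernhollow=4 Greywater=9 Hollowpine=8 → close Briarlake (overflow 8)
  13÷6 = 2 each, +1 to first 1
Round 2: Ashgrove=12 Cedarfen=10 Elkhorn=6 Fernhollow=6 Greywater=11 Hollowpine=10 → close Ashgrove (overflow 5)
  12÷5 = 2 each, +1 to first 2
Round 3: Cedarfen=13 Elkhorn=9 Fernhollow=8 Greywater=13 Hollowpine=12 → close Elkhorn (overflow 4)
  9÷4 = 2 each, +1 to first 1
Round 4: Cedarfen=16 Fernhollow=10 Greywater=15 Hollowpine=14 → close Fernhollow (overflow 5)
  10÷3 = 3 each, +1 to first 1
Round 5: Cedarfen=20 Greywater=18 Hollowpine=17 → close Hollowpine (overflow 7)
  17÷2 = 8 each, +1 to first 1
Round 6: Cedarfen=29 Greywater=26 → close Cedarfen (overflow 15)
  29÷1 = 29 each, +1 to first 0

Closure order: Briarlake, Ashgrove, Elkhorn, Fernhollow, Hollowpine, Cedarfen
Last habitat: Greywater with 55 animals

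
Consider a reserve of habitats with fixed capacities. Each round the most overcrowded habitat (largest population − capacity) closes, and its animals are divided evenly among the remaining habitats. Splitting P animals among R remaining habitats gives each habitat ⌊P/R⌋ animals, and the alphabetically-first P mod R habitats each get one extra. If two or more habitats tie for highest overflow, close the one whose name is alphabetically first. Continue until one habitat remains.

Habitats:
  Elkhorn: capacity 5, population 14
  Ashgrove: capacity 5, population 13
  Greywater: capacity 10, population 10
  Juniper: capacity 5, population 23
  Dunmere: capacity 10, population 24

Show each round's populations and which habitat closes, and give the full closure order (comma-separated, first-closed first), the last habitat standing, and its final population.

Round 1: Ashgrove=13 Dunmere=24 Elkhorn=14 Greywater=10 Juniper=23 → close Juniper (overflow 18)
  23÷4 = 5 each, +1 to first 3
Round 2: Ashgrove=19 Dunmere=30 Elkhorn=20 Greywater=15 → close Dunmere (overflow 20)
  30÷3 = 10 each, +1 to first 0
Round 3: Ashgrove=29 Elkhorn=30 Greywater=25 → close Elkhorn (overflow 25)
  30÷2 = 15 each, +1 to first 0
Round 4: Ashgrove=44 Greywater=40 → close Ashgrove (overflow 39)
  44÷1 = 44 each, +1 to first 0

Closure order: Juniper, Dunmere, Elkhorn, Ashgrove
Last habitat: Greywater with 84 animals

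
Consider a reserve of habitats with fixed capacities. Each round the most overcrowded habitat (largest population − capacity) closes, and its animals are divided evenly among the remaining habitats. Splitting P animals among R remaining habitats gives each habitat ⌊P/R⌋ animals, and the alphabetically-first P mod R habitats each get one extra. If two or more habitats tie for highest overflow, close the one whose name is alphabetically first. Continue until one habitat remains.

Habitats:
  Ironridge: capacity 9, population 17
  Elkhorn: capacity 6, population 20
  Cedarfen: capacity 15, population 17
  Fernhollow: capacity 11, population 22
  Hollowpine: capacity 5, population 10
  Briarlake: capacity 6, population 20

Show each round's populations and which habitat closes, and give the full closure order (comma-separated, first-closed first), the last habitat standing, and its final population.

Round 1: Briarlake=20 Cedarfen=17 Elkhorn=20 Fernhollow=22 Hollowpine=10 Ironridge=17 → close Briarlake (overflow 14)
  20÷5 = 4 each, +1 to first 0
Round 2: Cedarfen=21 Elkhorn=24 Fernhollow=26 Hollowpine=14 Ironridge=21 → close Elkhorn (overflow 18)
  24÷4 = 6 each, +1 to first 0
Round 3: Cedarfen=27 Fernhollow=32 Hollowpine=20 Ironridge=27 → close Fernhollow (overflow 21)
  32÷3 = 10 each, +1 to first 2
Round 4: Cedarfen=38 Hollowpine=31 Ironridge=37 → close Ironridge (overflow 28)
  37÷2 = 18 each, +1 to first 1
Round 5: Cedarfen=57 Hollowpine=49 → close Hollowpine (overflow 44)
  49÷1 = 49 each, +1 to first 0

Closure order: Briarlake, Elkhorn, Fernhollow, Ironridge, Hollowpine
Last habitat: Cedarfen with 106 animals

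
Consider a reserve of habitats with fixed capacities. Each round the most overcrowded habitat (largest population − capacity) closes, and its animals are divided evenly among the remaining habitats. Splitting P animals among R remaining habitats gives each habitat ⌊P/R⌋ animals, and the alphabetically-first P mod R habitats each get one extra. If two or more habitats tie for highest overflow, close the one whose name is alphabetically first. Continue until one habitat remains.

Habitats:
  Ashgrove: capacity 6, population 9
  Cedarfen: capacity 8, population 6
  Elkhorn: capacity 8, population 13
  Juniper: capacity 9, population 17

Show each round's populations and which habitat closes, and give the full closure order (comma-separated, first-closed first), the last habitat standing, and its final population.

Closure order: Juniper, Elkhorn, Ashgrove
Last habitat: Cedarfen with 45 animals

Round 1: Ashgrove=9 Cedarfen=6 Elkhorn=13 Juniper=17 → close Juniper (overflow 8)
  17÷3 = 5 each, +1 to first 2
Round 2: Ashgrove=15 Cedarfen=12 Elkhorn=18 → close Elkhorn (overflow 10)
  18÷2 = 9 each, +1 to first 0
Round 3: Ashgrove=24 Cedarfen=21 → close Ashgrove (overflow 18)
  24÷1 = 24 each, +1 to first 0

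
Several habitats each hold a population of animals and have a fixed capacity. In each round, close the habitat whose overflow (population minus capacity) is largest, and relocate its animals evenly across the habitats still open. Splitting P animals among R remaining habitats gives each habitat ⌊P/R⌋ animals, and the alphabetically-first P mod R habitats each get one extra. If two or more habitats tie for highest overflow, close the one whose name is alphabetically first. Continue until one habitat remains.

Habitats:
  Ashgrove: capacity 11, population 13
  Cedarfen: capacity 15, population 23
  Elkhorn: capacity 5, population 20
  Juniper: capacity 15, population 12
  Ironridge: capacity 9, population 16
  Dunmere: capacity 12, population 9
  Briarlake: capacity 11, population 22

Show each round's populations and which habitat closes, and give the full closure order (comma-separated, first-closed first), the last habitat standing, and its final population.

Closure order: Elkhorn, Briarlake, Cedarfen, Ironridge, Ashgrove, Dunmere
Last habitat: Juniper with 115 animals

Round 1: Ashgrove=13 Briarlake=22 Cedarfen=23 Dunmere=9 Elkhorn=20 Ironridge=16 Juniper=12 → close Elkhorn (overflow 15)
  20÷6 = 3 each, +1 to first 2
Round 2: Ashgrove=17 Briarlake=26 Cedarfen=26 Dunmere=12 Ironridge=19 Juniper=15 → close Briarlake (overflow 15)
  26÷5 = 5 each, +1 to first 1
Round 3: Ashgrove=23 Cedarfen=31 Dunmere=17 Ironridge=24 Juniper=20 → close Cedarfen (overflow 16)
  31÷4 = 7 each, +1 to first 3
Round 4: Ashgrove=31 Dunmere=25 Ironridge=32 Juniper=27 → close Ironridge (overflow 23)
  32÷3 = 10 each, +1 to first 2
Round 5: Ashgrove=42 Dunmere=36 Juniper=37 → close Ashgrove (overflow 31)
  42÷2 = 21 each, +1 to first 0
Round 6: Dunmere=57 Juniper=58 → close Dunmere (overflow 45)
  57÷1 = 57 each, +1 to first 0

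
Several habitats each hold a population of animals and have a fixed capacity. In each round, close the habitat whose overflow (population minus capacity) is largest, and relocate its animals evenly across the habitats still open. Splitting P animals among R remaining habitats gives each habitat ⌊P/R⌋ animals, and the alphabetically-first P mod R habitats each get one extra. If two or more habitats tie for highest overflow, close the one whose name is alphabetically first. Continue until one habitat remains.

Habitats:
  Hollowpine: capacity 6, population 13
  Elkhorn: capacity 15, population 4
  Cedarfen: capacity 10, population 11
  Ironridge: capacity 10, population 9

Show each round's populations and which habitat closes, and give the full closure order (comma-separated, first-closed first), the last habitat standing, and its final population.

Closure order: Hollowpine, Cedarfen, Ironridge
Last habitat: Elkhorn with 37 animals

Round 1: Cedarfen=11 Elkhorn=4 Hollowpine=13 Ironridge=9 → close Hollowpine (overflow 7)
  13÷3 = 4 each, +1 to first 1
Round 2: Cedarfen=16 Elkhorn=8 Ironridge=13 → close Cedarfen (overflow 6)
  16÷2 = 8 each, +1 to first 0
Round 3: Elkhorn=16 Ironridge=21 → close Ironridge (overflow 11)
  21÷1 = 21 each, +1 to first 0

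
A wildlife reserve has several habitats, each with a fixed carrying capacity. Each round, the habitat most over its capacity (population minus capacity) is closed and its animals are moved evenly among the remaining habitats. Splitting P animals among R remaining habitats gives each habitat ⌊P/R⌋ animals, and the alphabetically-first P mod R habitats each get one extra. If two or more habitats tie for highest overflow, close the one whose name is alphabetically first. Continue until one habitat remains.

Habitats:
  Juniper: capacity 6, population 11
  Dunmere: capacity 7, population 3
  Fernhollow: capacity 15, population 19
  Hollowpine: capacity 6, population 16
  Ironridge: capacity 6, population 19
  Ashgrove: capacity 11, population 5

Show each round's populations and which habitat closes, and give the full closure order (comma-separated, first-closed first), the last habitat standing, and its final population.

Round 1: Ashgrove=5 Dunmere=3 Fernhollow=19 Hollowpine=16 Ironridge=19 Juniper=11 → close Ironridge (overflow 13)
  19÷5 = 3 each, +1 to first 4
Round 2: Ashgrove=9 Dunmere=7 Fernhollow=23 Hollowpine=20 Juniper=14 → close Hollowpine (overflow 14)
  20÷4 = 5 each, +1 to first 0
Round 3: Ashgrove=14 Dunmere=12 Fernhollow=28 Juniper=19 → close Fernhollow (overflow 13)
  28÷3 = 9 each, +1 to first 1
Round 4: Ashgrove=24 Dunmere=21 Juniper=28 → close Juniper (overflow 22)
  28÷2 = 14 each, +1 to first 0
Round 5: Ashgrove=38 Dunmere=35 → close Dunmere (overflow 28)
  35÷1 = 35 each, +1 to first 0

Closure order: Ironridge, Hollowpine, Fernhollow, Juniper, Dunmere
Last habitat: Ashgrove with 73 animals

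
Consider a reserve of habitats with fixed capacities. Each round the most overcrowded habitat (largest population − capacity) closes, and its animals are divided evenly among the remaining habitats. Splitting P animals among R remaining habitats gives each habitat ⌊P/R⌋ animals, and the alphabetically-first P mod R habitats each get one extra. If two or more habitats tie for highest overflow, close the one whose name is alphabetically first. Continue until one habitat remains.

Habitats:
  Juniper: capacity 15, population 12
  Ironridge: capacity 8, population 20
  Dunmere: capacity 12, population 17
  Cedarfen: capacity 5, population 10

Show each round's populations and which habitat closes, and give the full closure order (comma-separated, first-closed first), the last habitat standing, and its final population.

Round 1: Cedarfen=10 Dunmere=17 Ironridge=20 Juniper=12 → close Ironridge (overflow 12)
  20÷3 = 6 each, +1 to first 2
Round 2: Cedarfen=17 Dunmere=24 Juniper=18 → close Cedarfen (overflow 12)
  17÷2 = 8 each, +1 to first 1
Round 3: Dunmere=33 Juniper=26 → close Dunmere (overflow 21)
  33÷1 = 33 each, +1 to first 0

Closure order: Ironridge, Cedarfen, Dunmere
Last habitat: Juniper with 59 animals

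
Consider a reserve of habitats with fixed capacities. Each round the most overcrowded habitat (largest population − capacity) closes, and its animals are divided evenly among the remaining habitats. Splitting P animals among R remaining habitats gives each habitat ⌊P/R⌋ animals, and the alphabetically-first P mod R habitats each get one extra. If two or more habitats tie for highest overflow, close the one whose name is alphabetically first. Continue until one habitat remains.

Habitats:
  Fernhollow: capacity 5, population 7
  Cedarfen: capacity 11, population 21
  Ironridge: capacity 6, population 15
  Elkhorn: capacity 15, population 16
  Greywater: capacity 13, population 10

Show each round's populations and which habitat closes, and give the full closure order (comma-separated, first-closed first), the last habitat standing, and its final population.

Closure order: Cedarfen, Ironridge, Elkhorn, Fernhollow
Last habitat: Greywater with 69 animals

Round 1: Cedarfen=21 Elkhorn=16 Fernhollow=7 Greywater=10 Ironridge=15 → close Cedarfen (overflow 10)
  21÷4 = 5 each, +1 to first 1
Round 2: Elkhorn=22 Fernhollow=12 Greywater=15 Ironridge=20 → close Ironridge (overflow 14)
  20÷3 = 6 each, +1 to first 2
Round 3: Elkhorn=29 Fernhollow=19 Greywater=21 → close Elkhorn (overflow 14)
  29÷2 = 14 each, +1 to first 1
Round 4: Fernhollow=34 Greywater=35 → close Fernhollow (overflow 29)
  34÷1 = 34 each, +1 to first 0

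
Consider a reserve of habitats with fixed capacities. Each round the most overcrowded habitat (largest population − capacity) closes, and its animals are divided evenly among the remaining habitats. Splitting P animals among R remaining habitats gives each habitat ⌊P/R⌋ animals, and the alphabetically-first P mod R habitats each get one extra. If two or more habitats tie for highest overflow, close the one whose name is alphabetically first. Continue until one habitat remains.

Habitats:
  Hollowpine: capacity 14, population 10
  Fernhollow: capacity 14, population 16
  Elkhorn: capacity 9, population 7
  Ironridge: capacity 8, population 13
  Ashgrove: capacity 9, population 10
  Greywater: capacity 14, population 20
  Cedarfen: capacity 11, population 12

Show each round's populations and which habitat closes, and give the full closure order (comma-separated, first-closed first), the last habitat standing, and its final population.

Closure order: Greywater, Ironridge, Ashgrove, Cedarfen, Fernhollow, Elkhorn
Last habitat: Hollowpine with 88 animals

Round 1: Ashgrove=10 Cedarfen=12 Elkhorn=7 Fernhollow=16 Greywater=20 Hollowpine=10 Ironridge=13 → close Greywater (overflow 6)
  20÷6 = 3 each, +1 to first 2
Round 2: Ashgrove=14 Cedarfen=16 Elkhorn=10 Fernhollow=19 Hollowpine=13 Ironridge=16 → close Ironridge (overflow 8)
  16÷5 = 3 each, +1 to first 1
Round 3: Ashgrove=18 Cedarfen=19 Elkhorn=13 Fernhollow=22 Hollowpine=16 → close Ashgrove (overflow 9)
  18÷4 = 4 each, +1 to first 2
Round 4: Cedarfen=24 Elkhorn=18 Fernhollow=26 Hollowpine=20 → close Cedarfen (overflow 13)
  24÷3 = 8 each, +1 to first 0
Round 5: Elkhorn=26 Fernhollow=34 Hollowpine=28 → close Fernhollow (overflow 20)
  34÷2 = 17 each, +1 to first 0
Round 6: Elkhorn=43 Hollowpine=45 → close Elkhorn (overflow 34)
  43÷1 = 43 each, +1 to first 0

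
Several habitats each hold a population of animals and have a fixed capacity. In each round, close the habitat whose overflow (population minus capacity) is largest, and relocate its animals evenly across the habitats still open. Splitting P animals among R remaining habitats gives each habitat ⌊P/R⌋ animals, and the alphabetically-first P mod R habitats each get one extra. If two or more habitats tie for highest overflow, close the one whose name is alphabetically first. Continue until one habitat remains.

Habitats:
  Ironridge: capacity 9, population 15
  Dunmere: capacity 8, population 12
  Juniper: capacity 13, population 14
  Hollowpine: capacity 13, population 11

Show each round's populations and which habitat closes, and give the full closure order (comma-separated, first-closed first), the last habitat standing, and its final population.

Closure order: Ironridge, Dunmere, Juniper
Last habitat: Hollowpine with 52 animals

Round 1: Dunmere=12 Hollowpine=11 Ironridge=15 Juniper=14 → close Ironridge (overflow 6)
  15÷3 = 5 each, +1 to first 0
Round 2: Dunmere=17 Hollowpine=16 Juniper=19 → close Dunmere (overflow 9)
  17÷2 = 8 each, +1 to first 1
Round 3: Hollowpine=25 Juniper=27 → close Juniper (overflow 14)
  27÷1 = 27 each, +1 to first 0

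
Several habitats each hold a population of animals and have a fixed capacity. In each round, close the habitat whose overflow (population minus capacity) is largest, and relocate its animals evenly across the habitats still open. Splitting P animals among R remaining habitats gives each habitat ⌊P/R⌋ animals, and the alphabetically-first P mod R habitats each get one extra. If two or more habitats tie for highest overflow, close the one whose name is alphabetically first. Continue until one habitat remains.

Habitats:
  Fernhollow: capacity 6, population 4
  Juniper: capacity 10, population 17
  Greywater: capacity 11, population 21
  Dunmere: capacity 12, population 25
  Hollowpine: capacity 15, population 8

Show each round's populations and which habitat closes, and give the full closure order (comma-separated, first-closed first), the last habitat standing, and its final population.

Round 1: Dunmere=25 Fernhollow=4 Greywater=21 Hollowpine=8 Juniper=17 → close Dunmere (overflow 13)
  25÷4 = 6 each, +1 to first 1
Round 2: Fernhollow=11 Greywater=27 Hollowpine=14 Juniper=23 → close Greywater (overflow 16)
  27÷3 = 9 each, +1 to first 0
Round 3: Fernhollow=20 Hollowpine=23 Juniper=32 → close Juniper (overflow 22)
  32÷2 = 16 each, +1 to first 0
Round 4: Fernhollow=36 Hollowpine=39 → close Fernhollow (overflow 30)
  36÷1 = 36 each, +1 to first 0

Closure order: Dunmere, Greywater, Juniper, Fernhollow
Last habitat: Hollowpine with 75 animals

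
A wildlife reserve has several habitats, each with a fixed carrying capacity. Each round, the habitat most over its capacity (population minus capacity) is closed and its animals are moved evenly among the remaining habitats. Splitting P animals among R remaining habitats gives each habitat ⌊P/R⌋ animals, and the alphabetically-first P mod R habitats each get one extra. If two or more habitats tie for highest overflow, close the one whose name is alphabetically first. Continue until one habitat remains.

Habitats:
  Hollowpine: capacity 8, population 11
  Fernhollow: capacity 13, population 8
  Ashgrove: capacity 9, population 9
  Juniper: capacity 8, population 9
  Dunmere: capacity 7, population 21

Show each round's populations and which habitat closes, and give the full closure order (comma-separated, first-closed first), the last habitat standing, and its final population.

Round 1: Ashgrove=9 Dunmere=21 Fernhollow=8 Hollowpine=11 Juniper=9 → close Dunmere (overflow 14)
  21÷4 = 5 each, +1 to first 1
Round 2: Ashgrove=15 Fernhollow=13 Hollowpine=16 Juniper=14 → close Hollowpine (overflow 8)
  16÷3 = 5 each, +1 to first 1
Round 3: Ashgrove=21 Fernhollow=18 Juniper=19 → close Ashgrove (overflow 12)
  21÷2 = 10 each, +1 to first 1
Round 4: Fernhollow=29 Juniper=29 → close Juniper (overflow 21)
  29÷1 = 29 each, +1 to first 0

Closure order: Dunmere, Hollowpine, Ashgrove, Juniper
Last habitat: Fernhollow with 58 animals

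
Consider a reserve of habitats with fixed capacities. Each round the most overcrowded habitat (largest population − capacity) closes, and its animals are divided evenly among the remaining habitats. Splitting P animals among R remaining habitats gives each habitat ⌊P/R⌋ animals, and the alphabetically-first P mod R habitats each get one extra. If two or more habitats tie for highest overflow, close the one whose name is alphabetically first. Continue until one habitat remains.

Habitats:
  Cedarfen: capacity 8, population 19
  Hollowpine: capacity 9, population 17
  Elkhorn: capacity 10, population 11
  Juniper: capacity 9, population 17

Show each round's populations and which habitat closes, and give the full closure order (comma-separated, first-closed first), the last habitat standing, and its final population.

Round 1: Cedarfen=19 Elkhorn=11 Hollowpine=17 Juniper=17 → close Cedarfen (overflow 11)
  19÷3 = 6 each, +1 to first 1
Round 2: Elkhorn=18 Hollowpine=23 Juniper=23 → close Hollowpine (overflow 14)
  23÷2 = 11 each, +1 to first 1
Round 3: Elkhorn=30 Juniper=34 → close Juniper (overflow 25)
  34÷1 = 34 each, +1 to first 0

Closure order: Cedarfen, Hollowpine, Juniper
Last habitat: Elkhorn with 64 animals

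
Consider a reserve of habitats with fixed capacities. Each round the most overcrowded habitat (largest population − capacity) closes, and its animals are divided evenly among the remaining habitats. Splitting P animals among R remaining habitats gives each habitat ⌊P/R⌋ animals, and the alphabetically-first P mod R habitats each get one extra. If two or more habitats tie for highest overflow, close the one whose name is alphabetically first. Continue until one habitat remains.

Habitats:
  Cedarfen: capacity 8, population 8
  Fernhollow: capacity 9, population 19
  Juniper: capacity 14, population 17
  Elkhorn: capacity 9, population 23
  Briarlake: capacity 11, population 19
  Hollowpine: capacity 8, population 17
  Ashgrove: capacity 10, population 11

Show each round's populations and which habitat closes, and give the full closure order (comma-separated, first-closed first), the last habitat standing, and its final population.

Round 1: Ashgrove=11 Briarlake=19 Cedarfen=8 Elkhorn=23 Fernhollow=19 Hollowpine=17 Juniper=17 → close Elkhorn (overflow 14)
  23÷6 = 3 each, +1 to first 5
Round 2: Ashgrove=15 Briarlake=23 Cedarfen=12 Fernhollow=23 Hollowpine=21 Juniper=20 → close Fernhollow (overflow 14)
  23÷5 = 4 each, +1 to first 3
Round 3: Ashgrove=20 Briarlake=28 Cedarfen=17 Hollowpine=25 Juniper=24 → close Briarlake (overflow 17)
  28÷4 = 7 each, +1 to first 0
Round 4: Ashgrove=27 Cedarfen=24 Hollowpine=32 Juniper=31 → close Hollowpine (overflow 24)
  32÷3 = 10 each, +1 to first 2
Round 5: Ashgrove=38 Cedarfen=35 Juniper=41 → close Ashgrove (overflow 28)
  38÷2 = 19 each, +1 to first 0
Round 6: Cedarfen=54 Juniper=60 → close Cedarfen (overflow 46)
  54÷1 = 54 each, +1 to first 0

Closure order: Elkhorn, Fernhollow, Briarlake, Hollowpine, Ashgrove, Cedarfen
Last habitat: Juniper with 114 animals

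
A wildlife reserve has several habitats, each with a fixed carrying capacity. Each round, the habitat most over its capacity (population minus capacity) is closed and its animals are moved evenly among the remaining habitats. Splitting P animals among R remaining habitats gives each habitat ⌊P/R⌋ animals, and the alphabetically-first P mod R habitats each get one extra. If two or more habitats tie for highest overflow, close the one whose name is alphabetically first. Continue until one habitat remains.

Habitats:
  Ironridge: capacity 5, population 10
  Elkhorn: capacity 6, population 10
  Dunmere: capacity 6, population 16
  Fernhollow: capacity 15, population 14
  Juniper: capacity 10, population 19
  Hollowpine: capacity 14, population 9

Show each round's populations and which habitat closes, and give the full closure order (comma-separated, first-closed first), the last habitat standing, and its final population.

Round 1: Dunmere=16 Elkhorn=10 Fernhollow=14 Hollowpine=9 Ironridge=10 Juniper=19 → close Dunmere (overflow 10)
  16÷5 = 3 each, +1 to first 1
Round 2: Elkhorn=14 Fernhollow=17 Hollowpine=12 Ironridge=13 Juniper=22 → close Juniper (overflow 12)
  22÷4 = 5 each, +1 to first 2
Round 3: Elkhorn=20 Fernhollow=23 Hollowpine=17 Ironridge=18 → close Elkhorn (overflow 14)
  20÷3 = 6 each, +1 to first 2
Round 4: Fernhollow=30 Hollowpine=24 Ironridge=24 → close Ironridge (overflow 19)
  24÷2 = 12 each, +1 to first 0
Round 5: Fernhollow=42 Hollowpine=36 → close Fernhollow (overflow 27)
  42÷1 = 42 each, +1 to first 0

Closure order: Dunmere, Juniper, Elkhorn, Ironridge, Fernhollow
Last habitat: Hollowpine with 78 animals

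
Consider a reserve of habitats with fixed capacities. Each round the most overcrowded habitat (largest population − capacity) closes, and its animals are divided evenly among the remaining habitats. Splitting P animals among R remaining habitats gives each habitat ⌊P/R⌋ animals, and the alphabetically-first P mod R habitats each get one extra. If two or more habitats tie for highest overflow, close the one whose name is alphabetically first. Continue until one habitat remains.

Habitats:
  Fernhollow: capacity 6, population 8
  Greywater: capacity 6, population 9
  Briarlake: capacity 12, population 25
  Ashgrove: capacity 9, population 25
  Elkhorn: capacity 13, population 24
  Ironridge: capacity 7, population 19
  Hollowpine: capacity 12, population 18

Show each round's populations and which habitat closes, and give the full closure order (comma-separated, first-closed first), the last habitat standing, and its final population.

Round 1: Ashgrove=25 Briarlake=25 Elkhorn=24 Fernhollow=8 Greywater=9 Hollowpine=18 Ironridge=19 → close Ashgrove (overflow 16)
  25÷6 = 4 each, +1 to first 1
Round 2: Briarlake=30 Elkhorn=28 Fernhollow=12 Greywater=13 Hollowpine=22 Ironridge=23 → close Briarlake (overflow 18)
  30÷5 = 6 each, +1 to first 0
Round 3: Elkhorn=34 Fernhollow=18 Greywater=19 Hollowpine=28 Ironridge=29 → close Ironridge (overflow 22)
  29÷4 = 7 each, +1 to first 1
Round 4: Elkhorn=42 Fernhollow=25 Greywater=26 Hollowpine=35 → close Elkhorn (overflow 29)
  42÷3 = 14 each, +1 to first 0
Round 5: Fernhollow=39 Greywater=40 Hollowpine=49 → close Hollowpine (overflow 37)
  49÷2 = 24 each, +1 to first 1
Round 6: Fernhollow=64 Greywater=64 → close Fernhollow (overflow 58)
  64÷1 = 64 each, +1 to first 0

Closure order: Ashgrove, Briarlake, Ironridge, Elkhorn, Hollowpine, Fernhollow
Last habitat: Greywater with 128 animals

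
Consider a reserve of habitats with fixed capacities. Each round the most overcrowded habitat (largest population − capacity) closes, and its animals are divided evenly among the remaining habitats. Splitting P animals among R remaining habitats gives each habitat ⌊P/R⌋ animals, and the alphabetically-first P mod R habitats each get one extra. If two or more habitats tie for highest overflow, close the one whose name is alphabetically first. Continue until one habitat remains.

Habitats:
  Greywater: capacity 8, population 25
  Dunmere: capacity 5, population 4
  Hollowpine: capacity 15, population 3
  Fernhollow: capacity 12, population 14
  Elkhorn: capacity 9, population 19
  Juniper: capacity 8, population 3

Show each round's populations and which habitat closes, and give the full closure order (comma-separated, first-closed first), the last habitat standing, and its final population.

Closure order: Greywater, Elkhorn, Fernhollow, Dunmere, Juniper
Last habitat: Hollowpine with 68 animals

Round 1: Dunmere=4 Elkhorn=19 Fernhollow=14 Greywater=25 Hollowpine=3 Juniper=3 → close Greywater (overflow 17)
  25÷5 = 5 each, +1 to first 0
Round 2: Dunmere=9 Elkhorn=24 Fernhollow=19 Hollowpine=8 Juniper=8 → close Elkhorn (overflow 15)
  24÷4 = 6 each, +1 to first 0
Round 3: Dunmere=15 Fernhollow=25 Hollowpine=14 Juniper=14 → close Fernhollow (overflow 13)
  25÷3 = 8 each, +1 to first 1
Round 4: Dunmere=24 Hollowpine=22 Juniper=22 → close Dunmere (overflow 19)
  24÷2 = 12 each, +1 to first 0
Round 5: Hollowpine=34 Juniper=34 → close Juniper (overflow 26)
  34÷1 = 34 each, +1 to first 0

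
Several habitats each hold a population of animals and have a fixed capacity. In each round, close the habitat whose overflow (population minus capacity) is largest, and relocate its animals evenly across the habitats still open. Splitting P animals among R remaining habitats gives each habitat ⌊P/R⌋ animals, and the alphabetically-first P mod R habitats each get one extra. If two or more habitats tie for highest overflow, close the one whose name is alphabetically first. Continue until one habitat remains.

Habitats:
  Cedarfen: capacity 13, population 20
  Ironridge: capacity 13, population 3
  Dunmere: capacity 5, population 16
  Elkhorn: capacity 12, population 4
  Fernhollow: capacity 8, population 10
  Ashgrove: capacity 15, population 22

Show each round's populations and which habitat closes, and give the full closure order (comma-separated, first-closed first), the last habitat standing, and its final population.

Closure order: Dunmere, Ashgrove, Cedarfen, Fernhollow, Elkhorn
Last habitat: Ironridge with 75 animals

Round 1: Ashgrove=22 Cedarfen=20 Dunmere=16 Elkhorn=4 Fernhollow=10 Ironridge=3 → close Dunmere (overflow 11)
  16÷5 = 3 each, +1 to first 1
Round 2: Ashgrove=26 Cedarfen=23 Elkhorn=7 Fernhollow=13 Ironridge=6 → close Ashgrove (overflow 11)
  26÷4 = 6 each, +1 to first 2
Round 3: Cedarfen=30 Elkhorn=14 Fernhollow=19 Ironridge=12 → close Cedarfen (overflow 17)
  30÷3 = 10 each, +1 to first 0
Round 4: Elkhorn=24 Fernhollow=29 Ironridge=22 → close Fernhollow (overflow 21)
  29÷2 = 14 each, +1 to first 1
Round 5: Elkhorn=39 Ironridge=36 → close Elkhorn (overflow 27)
  39÷1 = 39 each, +1 to first 0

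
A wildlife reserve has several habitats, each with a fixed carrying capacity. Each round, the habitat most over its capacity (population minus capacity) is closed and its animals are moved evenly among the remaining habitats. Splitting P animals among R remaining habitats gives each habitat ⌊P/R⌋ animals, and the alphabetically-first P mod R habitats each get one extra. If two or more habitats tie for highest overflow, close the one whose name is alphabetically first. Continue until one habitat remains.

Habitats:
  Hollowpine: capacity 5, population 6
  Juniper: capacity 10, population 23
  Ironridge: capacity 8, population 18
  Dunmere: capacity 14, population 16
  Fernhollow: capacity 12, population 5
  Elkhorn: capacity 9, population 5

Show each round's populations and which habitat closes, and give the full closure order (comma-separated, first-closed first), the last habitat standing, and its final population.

Closure order: Juniper, Ironridge, Dunmere, Hollowpine, Elkhorn
Last habitat: Fernhollow with 73 animals

Round 1: Dunmere=16 Elkhorn=5 Fernhollow=5 Hollowpine=6 Ironridge=18 Juniper=23 → close Juniper (overflow 13)
  23÷5 = 4 each, +1 to first 3
Round 2: Dunmere=21 Elkhorn=10 Fernhollow=10 Hollowpine=10 Ironridge=22 → close Ironridge (overflow 14)
  22÷4 = 5 each, +1 to first 2
Round 3: Dunmere=27 Elkhorn=16 Fernhollow=15 Hollowpine=15 → close Dunmere (overflow 13)
  27÷3 = 9 each, +1 to first 0
Round 4: Elkhorn=25 Fernhollow=24 Hollowpine=24 → close Hollowpine (overflow 19)
  24÷2 = 12 each, +1 to first 0
Round 5: Elkhorn=37 Fernhollow=36 → close Elkhorn (overflow 28)
  37÷1 = 37 each, +1 to first 0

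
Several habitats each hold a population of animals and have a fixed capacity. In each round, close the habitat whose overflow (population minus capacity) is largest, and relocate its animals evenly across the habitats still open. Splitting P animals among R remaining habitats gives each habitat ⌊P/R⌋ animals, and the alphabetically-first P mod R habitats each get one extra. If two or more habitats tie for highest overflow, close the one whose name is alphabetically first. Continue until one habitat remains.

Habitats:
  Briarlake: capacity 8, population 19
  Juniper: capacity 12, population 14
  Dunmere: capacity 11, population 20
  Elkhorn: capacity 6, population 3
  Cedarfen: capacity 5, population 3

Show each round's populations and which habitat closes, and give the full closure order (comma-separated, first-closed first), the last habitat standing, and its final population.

Closure order: Briarlake, Dunmere, Juniper, Cedarfen
Last habitat: Elkhorn with 59 animals

Round 1: Briarlake=19 Cedarfen=3 Dunmere=20 Elkhorn=3 Juniper=14 → close Briarlake (overflow 11)
  19÷4 = 4 each, +1 to first 3
Round 2: Cedarfen=8 Dunmere=25 Elkhorn=8 Juniper=18 → close Dunmere (overflow 14)
  25÷3 = 8 each, +1 to first 1
Round 3: Cedarfen=17 Elkhorn=16 Juniper=26 → close Juniper (overflow 14)
  26÷2 = 13 each, +1 to first 0
Round 4: Cedarfen=30 Elkhorn=29 → close Cedarfen (overflow 25)
  30÷1 = 30 each, +1 to first 0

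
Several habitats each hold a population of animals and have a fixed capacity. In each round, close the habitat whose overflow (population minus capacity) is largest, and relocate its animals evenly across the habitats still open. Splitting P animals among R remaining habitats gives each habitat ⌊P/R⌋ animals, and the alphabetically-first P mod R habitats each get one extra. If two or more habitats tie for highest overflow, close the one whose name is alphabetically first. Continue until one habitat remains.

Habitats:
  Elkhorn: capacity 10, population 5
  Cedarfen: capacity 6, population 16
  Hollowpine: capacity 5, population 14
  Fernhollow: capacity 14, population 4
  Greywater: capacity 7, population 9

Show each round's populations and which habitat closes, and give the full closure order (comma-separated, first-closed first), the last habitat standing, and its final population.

Closure order: Cedarfen, Hollowpine, Greywater, Elkhorn
Last habitat: Fernhollow with 48 animals

Round 1: Cedarfen=16 Elkhorn=5 Fernhollow=4 Greywater=9 Hollowpine=14 → close Cedarfen (overflow 10)
  16÷4 = 4 each, +1 to first 0
Round 2: Elkhorn=9 Fernhollow=8 Greywater=13 Hollowpine=18 → close Hollowpine (overflow 13)
  18÷3 = 6 each, +1 to first 0
Round 3: Elkhorn=15 Fernhollow=14 Greywater=19 → close Greywater (overflow 12)
  19÷2 = 9 each, +1 to first 1
Round 4: Elkhorn=25 Fernhollow=23 → close Elkhorn (overflow 15)
  25÷1 = 25 each, +1 to first 0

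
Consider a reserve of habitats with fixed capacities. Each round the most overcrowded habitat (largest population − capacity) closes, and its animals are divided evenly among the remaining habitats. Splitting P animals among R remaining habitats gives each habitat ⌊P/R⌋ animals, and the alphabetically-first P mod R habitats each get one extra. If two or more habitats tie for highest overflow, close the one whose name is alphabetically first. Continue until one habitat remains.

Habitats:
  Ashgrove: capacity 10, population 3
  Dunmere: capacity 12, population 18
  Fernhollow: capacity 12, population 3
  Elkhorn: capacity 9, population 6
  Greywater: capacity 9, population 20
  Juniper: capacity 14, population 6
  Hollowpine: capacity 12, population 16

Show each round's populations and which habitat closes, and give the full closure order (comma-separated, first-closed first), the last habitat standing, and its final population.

Round 1: Ashgrove=3 Dunmere=18 Elkhorn=6 Fernhollow=3 Greywater=20 Hollowpine=16 Juniper=6 → close Greywater (overflow 11)
  20÷6 = 3 each, +1 to first 2
Round 2: Ashgrove=7 Dunmere=22 Elkhorn=9 Fernhollow=6 Hollowpine=19 Juniper=9 → close Dunmere (overflow 10)
  22÷5 = 4 each, +1 to first 2
Round 3: Ashgrove=12 Elkhorn=14 Fernhollow=10 Hollowpine=23 Juniper=13 → close Hollowpine (overflow 11)
  23÷4 = 5 each, +1 to first 3
Round 4: Ashgrove=18 Elkhorn=20 Fernhollow=16 Juniper=18 → close Elkhorn (overflow 11)
  20÷3 = 6 each, +1 to first 2
Round 5: Ashgrove=25 Fernhollow=23 Juniper=24 → close Ashgrove (overflow 15)
  25÷2 = 12 each, +1 to first 1
Round 6: Fernhollow=36 Juniper=36 → close Fernhollow (overflow 24)
  36÷1 = 36 each, +1 to first 0

Closure order: Greywater, Dunmere, Hollowpine, Elkhorn, Ashgrove, Fernhollow
Last habitat: Juniper with 72 animals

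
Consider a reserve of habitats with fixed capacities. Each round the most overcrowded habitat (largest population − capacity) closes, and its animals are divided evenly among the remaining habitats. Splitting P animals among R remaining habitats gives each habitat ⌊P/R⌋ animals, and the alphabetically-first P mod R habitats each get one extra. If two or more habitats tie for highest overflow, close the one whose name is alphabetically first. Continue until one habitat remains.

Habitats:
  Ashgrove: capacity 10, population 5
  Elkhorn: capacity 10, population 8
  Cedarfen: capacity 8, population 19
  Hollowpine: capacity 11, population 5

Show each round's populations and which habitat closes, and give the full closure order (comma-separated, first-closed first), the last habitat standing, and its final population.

Closure order: Cedarfen, Elkhorn, Ashgrove
Last habitat: Hollowpine with 37 animals

Round 1: Ashgrove=5 Cedarfen=19 Elkhorn=8 Hollowpine=5 → close Cedarfen (overflow 11)
  19÷3 = 6 each, +1 to first 1
Round 2: Ashgrove=12 Elkhorn=14 Hollowpine=11 → close Elkhorn (overflow 4)
  14÷2 = 7 each, +1 to first 0
Round 3: Ashgrove=19 Hollowpine=18 → close Ashgrove (overflow 9)
  19÷1 = 19 each, +1 to first 0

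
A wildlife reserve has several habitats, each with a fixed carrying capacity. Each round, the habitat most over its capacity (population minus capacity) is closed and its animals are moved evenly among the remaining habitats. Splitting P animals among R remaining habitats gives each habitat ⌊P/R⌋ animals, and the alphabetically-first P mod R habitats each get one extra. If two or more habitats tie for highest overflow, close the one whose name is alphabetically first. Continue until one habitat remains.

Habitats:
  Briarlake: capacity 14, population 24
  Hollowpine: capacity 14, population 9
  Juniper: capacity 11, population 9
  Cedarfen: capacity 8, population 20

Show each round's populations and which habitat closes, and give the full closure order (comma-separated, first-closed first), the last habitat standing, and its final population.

Closure order: Cedarfen, Briarlake, Juniper
Last habitat: Hollowpine with 62 animals

Round 1: Briarlake=24 Cedarfen=20 Hollowpine=9 Juniper=9 → close Cedarfen (overflow 12)
  20÷3 = 6 each, +1 to first 2
Round 2: Briarlake=31 Hollowpine=16 Juniper=15 → close Briarlake (overflow 17)
  31÷2 = 15 each, +1 to first 1
Round 3: Hollowpine=32 Juniper=30 → close Juniper (overflow 19)
  30÷1 = 30 each, +1 to first 0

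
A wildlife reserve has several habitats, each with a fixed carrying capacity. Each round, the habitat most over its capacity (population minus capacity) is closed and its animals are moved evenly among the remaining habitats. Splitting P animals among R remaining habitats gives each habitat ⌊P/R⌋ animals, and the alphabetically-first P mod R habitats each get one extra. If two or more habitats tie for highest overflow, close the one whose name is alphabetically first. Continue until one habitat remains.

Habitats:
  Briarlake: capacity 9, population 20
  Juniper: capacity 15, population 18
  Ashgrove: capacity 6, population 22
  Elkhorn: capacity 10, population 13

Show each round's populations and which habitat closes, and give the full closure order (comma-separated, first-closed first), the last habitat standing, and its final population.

Round 1: Ashgrove=22 Briarlake=20 Elkhorn=13 Juniper=18 → close Ashgrove (overflow 16)
  22÷3 = 7 each, +1 to first 1
Round 2: Briarlake=28 Elkhorn=20 Juniper=25 → close Briarlake (overflow 19)
  28÷2 = 14 each, +1 to first 0
Round 3: Elkhorn=34 Juniper=39 → close Elkhorn (overflow 24)
  34÷1 = 34 each, +1 to first 0

Closure order: Ashgrove, Briarlake, Elkhorn
Last habitat: Juniper with 73 animals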